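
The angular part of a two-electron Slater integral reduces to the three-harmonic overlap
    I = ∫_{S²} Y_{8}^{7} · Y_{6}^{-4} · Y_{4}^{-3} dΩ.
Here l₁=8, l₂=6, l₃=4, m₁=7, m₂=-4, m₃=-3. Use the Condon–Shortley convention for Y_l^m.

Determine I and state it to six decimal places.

m-sum 0 ✓  L=18 even ✓  2≤4≤14 ✓
Π(2lᵢ+1) = 17×13×9 = 1989
triangle coeff Δ(8,6,4) = 1/23279256
Σ_t [4,6]: t=4:+1/1658880 t=5:−1/518400 t=6:+1/1658880 = -1/1382400
(3j)²=504/46189 [(8 6 4; 0 0 0)], sign=-1
Σ_t [0,1]: t=0:+1/870912000 t=1:−1/261273600 = -1/373248000
(3j)²=343/23256 [(8 6 4; 7 -4 -3)], sign=+1
⇒ 4πI² = 21609/67507
I = (-1)√(21609/67507/(4π)) = -0.15960188

-0.159602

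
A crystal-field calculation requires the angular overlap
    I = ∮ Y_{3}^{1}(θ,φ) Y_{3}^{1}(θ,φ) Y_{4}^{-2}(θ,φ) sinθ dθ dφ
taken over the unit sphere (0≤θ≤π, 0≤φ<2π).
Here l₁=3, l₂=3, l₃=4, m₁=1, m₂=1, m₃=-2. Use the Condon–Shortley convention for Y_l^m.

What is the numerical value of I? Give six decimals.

m-sum 0 ✓  L=10 even ✓  0≤4≤6 ✓
Π(2lᵢ+1) = 7×7×9 = 441
triangle coeff Δ(3,3,4) = 1/34650
Σ_t [0,2]: t=0:+1/72 t=1:−1/16 t=2:+1/72 = -5/144
(3j)²=2/77 [(3 3 4; 0 0 0)], sign=-1
Σ_t [0,2]: t=0:+1/192 t=1:−1/36 t=2:+1/192 = -5/288
(3j)²=20/693 [(3 3 4; 1 1 -2)], sign=-1
⇒ 4πI² = 40/121
I = (+1)√(40/121/(4π)) = 0.16219310

0.162193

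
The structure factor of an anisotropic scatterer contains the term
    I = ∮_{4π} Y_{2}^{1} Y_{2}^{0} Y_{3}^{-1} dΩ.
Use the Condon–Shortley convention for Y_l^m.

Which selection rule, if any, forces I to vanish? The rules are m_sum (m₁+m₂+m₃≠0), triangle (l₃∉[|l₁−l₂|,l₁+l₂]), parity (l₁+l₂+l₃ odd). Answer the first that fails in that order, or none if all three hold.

azimuthal sum: 1 + 0 − 1 = 0  ✓
0 ≤ 3 ≤ 4 (triangle on l)  ✓
L = 2 + 2 + 3 = 7 (odd)  ✗

parity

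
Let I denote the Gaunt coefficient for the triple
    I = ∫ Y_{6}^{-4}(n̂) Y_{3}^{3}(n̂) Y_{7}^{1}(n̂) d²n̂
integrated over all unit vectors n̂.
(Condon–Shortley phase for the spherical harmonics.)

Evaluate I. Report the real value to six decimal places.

0.086279

m-sum 0 ✓  L=16 even ✓  3≤7≤9 ✓
Π(2lᵢ+1) = 13×7×15 = 1365
triangle coeff Δ(6,3,7) = 1/2042040
Σ_t [0,2]: t=0:+1/207360 t=1:−1/57600 t=2:+1/207360 = -1/129600
(3j)²=168/12155 [(6 3 7; 0 0 0)], sign=+1
Σ_t [2,2]: t=2:+1/3870720 = 1/3870720
(3j)²=675/136136 [(6 3 7; -4 3 1)], sign=+1
⇒ 4πI² = 42525/454597
I = (+1)√(42525/454597/(4π)) = 0.08627877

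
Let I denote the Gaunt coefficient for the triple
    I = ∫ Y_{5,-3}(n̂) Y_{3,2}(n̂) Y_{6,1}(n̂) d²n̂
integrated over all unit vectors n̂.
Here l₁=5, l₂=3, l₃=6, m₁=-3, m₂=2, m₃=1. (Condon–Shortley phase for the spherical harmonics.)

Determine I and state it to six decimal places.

0.166435

Rules hold: Σm=0, L=14 even, 2≤6≤8.
N = 11·7·13 = 1001
Δ = 2!·8!·4!/15! = 1/675675
Racah Σ t=0..2: t=0:+1/8640 t=1:−1/2304 t=2:+1/8640 = -7/34560
⇒ 3j(5 3 6; 0 0 0)² = 7/429, sgn -1
Racah Σ t=1..2: t=1:−1/120960 t=2:+1/17280 = 1/20160
⇒ 3j(5 3 6; -3 2 1)² = 64/3003, sgn -1
4πI² = N·(3j₀)²·(3jₘ)² = 448/1287
I = +1·√(0.348096/4π) = 0.16643505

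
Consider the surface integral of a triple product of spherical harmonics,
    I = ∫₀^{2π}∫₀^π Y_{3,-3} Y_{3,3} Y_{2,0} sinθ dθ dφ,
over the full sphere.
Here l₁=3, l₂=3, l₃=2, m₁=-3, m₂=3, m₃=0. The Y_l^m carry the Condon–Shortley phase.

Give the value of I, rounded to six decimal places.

0.210261

m-sum 0 ✓  L=8 even ✓  0≤2≤6 ✓
Π(2lᵢ+1) = 7×7×5 = 245
triangle coeff Δ(3,3,2) = 1/3780
Σ_t [1,3]: t=1:−1/24 t=2:+1/4 t=3:−1/24 = 1/6
(3j)²=4/105 [(3 3 2; 0 0 0)], sign=+1
Σ_t [4,4]: t=4:+1/96 = 1/96
(3j)²=5/84 [(3 3 2; -3 3 0)], sign=+1
⇒ 4πI² = 5/9
I = (+1)√(5/9/(4π)) = 0.21026104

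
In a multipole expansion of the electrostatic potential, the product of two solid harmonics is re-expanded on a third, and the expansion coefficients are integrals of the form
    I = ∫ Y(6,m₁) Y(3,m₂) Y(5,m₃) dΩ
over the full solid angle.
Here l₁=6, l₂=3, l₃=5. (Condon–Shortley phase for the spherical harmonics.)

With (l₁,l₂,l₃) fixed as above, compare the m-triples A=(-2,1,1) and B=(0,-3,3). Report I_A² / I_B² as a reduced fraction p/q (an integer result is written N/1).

3/2

Same 6,3,5: normalisation and zero-m 3j drop out of the ratio.
A: Δ: 4! 8! 2! / 15! → 1/675675; sum: t=2:+1/11520 t=3:−1/4320 t=4:+1/27648 = -1/9216; 3j²(6 3 5; -2 1 1) = Δ·Π!·Σ² = 2/143  (sign -1)
B: Δ: 4! 8! 2! / 15! → 1/675675; sum: t=0:+1/69120 = 1/69120; 3j²(6 3 5; 0 -3 3) = Δ·Π!·Σ² = 4/429  (sign +1)
I_A²/I_B² = (2/143)/(4/429) = 3/2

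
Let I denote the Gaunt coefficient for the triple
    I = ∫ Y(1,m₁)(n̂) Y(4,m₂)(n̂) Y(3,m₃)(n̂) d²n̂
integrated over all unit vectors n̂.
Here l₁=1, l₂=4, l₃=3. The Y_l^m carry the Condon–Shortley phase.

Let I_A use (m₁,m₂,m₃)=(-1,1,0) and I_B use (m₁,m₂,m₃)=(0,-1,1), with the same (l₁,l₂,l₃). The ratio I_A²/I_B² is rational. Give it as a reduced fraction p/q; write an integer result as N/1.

Shared (l₁,l₂,l₃)=(1,4,3): N and (l;000)² cancel in I_A²/I_B².
A: Δ = 2!·0!·6!/9! = 1/252; Racah Σ t=2..2: t=2:+1/72 = 1/72; ⇒ 3j(1 4 3; -1 1 0)² = 5/126, sgn -1
B: Δ = 2!·0!·6!/9! = 1/252; Racah Σ t=1..1: t=1:−1/48 = -1/48; ⇒ 3j(1 4 3; 0 -1 1)² = 5/84, sgn -1
I_A²/I_B² = (5/126)/(5/84) = 2/3

2/3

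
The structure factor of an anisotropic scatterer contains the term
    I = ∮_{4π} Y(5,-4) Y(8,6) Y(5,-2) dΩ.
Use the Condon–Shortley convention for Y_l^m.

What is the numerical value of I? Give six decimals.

Rules hold: Σm=0, L=18 even, 3≤5≤13.
N = 11·17·11 = 2057
Δ = 8!·2!·8!/19! = 1/37413090
Racah Σ t=3..5: t=3:−1/1036800 t=4:+1/331776 t=5:−1/1036800 = 1/921600
⇒ 3j(5 8 5; 0 0 0)² = 490/46189, sgn -1
Racah Σ t=7..8: t=7:−1/50803200 t=8:+1/58060800 = -1/406425600
⇒ 3j(5 8 5; -4 6 -2)² = 1/3230, sgn +1
4πI² = N·(3j₀)²·(3jₘ)² = 539/79781
I = -1·√(0.00675599/4π) = -0.02318674

-0.023187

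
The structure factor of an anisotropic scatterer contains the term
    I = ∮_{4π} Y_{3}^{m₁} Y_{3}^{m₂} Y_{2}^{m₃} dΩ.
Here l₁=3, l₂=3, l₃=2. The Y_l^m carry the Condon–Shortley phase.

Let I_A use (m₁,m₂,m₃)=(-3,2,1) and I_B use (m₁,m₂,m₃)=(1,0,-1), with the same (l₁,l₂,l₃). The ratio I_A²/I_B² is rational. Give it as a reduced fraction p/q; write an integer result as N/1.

25/2

Same 3,3,2: normalisation and zero-m 3j drop out of the ratio.
A: Δ: 4! 2! 2! / 9! → 1/3780; sum: t=4:+1/48 = 1/48; 3j²(3 3 2; -3 2 1) = Δ·Π!·Σ² = 5/84  (sign -1)
B: Δ: 4! 2! 2! / 9! → 1/3780; sum: t=1:−1/12 t=2:+1/8 = 1/24; 3j²(3 3 2; 1 0 -1) = Δ·Π!·Σ² = 1/210  (sign -1)
I_A²/I_B² = (5/84)/(1/210) = 25/2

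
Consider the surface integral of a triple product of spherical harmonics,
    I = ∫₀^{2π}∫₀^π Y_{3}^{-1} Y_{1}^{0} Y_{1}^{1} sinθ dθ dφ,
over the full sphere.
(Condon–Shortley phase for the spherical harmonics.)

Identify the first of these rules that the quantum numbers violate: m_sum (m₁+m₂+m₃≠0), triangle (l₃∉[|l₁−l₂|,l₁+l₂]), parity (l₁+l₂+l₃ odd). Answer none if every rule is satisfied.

triangle

Σmᵢ = 0  ✓
l₃∈[|l₁−l₂|,l₁+l₂]=[2,4], have l₃=1  ✗
Σlᵢ = 5 ⇒ odd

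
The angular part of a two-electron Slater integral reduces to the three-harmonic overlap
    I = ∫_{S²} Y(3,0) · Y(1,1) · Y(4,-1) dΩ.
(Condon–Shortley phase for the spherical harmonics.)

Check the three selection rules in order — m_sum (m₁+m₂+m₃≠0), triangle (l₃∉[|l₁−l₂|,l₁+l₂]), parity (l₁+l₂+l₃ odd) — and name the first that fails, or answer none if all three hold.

m₁+m₂+m₃ = 0 + 1 − 1 = 0  ✓
triangle: |3−1|=2 ≤ l₃=4 ≤ 3+1=4  ✓
parity: l₁+l₂+l₃ = 8 is even  ✓

none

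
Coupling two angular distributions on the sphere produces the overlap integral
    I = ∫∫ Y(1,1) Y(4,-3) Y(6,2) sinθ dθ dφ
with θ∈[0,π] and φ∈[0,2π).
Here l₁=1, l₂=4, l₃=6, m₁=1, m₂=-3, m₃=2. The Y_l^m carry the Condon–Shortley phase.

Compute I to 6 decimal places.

0.000000

|1−4|≤6≤1+4 violated ⇒ I = 0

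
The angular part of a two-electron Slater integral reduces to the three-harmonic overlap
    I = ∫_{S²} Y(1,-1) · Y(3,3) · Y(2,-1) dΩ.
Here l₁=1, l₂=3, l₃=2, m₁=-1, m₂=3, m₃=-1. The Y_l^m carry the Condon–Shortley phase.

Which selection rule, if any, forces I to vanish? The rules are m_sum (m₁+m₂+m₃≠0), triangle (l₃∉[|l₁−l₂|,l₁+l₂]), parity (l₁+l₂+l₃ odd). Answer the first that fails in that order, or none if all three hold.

m_sum

azimuthal sum: -1 + 3 − 1 = 1  ✗
2 ≤ 2 ≤ 4 (triangle on l)
L = 1 + 3 + 2 = 6 (even)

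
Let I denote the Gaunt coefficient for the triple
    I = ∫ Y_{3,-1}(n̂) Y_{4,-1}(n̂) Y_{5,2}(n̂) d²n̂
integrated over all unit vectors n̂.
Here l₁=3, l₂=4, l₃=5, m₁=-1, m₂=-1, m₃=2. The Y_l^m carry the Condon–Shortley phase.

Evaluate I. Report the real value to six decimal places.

0.148044

Checks pass: Σm=0; 12 even; l₃=5∈[1,7].
(2·3+1)(2·4+1)(2·5+1) = 693
Δ: 2! 4! 6! / 13! → 1/180180
sum: t=0:+1/576 t=1:−1/144 t=2:+1/576 = -1/288
3j²(3 4 5; 0 0 0) = Δ·Π!·Σ² = 20/1001  (sign +1)
sum: t=0:+1/1728 t=1:−1/288 t=2:+1/960 = -1/540
3j²(3 4 5; -1 -1 2) = Δ·Π!·Σ² = 128/6435  (sign +1)
combine: 4πI² = 693·20/1001·128/6435 = 512/1859
take √, sign +1: I = 0.14804384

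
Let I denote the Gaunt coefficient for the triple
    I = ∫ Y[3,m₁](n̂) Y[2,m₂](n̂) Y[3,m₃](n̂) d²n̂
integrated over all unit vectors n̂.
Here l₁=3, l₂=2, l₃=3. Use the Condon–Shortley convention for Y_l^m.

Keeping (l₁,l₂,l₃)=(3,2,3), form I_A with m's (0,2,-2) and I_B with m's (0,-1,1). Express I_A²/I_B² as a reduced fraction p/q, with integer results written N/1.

10/1

l's match ⇒ only the (l;m) 3-j factors differ between A and B.
A: triangle coeff Δ(3,2,3) = 1/3780; Σ_t [2,2]: t=2:+1/24 = 1/24; (3j)²=1/21 [(3 2 3; 0 2 -2)], sign=-1
B: triangle coeff Δ(3,2,3) = 1/3780; Σ_t [0,1]: t=0:+1/12 t=1:−1/8 = -1/24; (3j)²=1/210 [(3 2 3; 0 -1 1)], sign=-1
I_A²/I_B² = (1/21)/(1/210) = 10/1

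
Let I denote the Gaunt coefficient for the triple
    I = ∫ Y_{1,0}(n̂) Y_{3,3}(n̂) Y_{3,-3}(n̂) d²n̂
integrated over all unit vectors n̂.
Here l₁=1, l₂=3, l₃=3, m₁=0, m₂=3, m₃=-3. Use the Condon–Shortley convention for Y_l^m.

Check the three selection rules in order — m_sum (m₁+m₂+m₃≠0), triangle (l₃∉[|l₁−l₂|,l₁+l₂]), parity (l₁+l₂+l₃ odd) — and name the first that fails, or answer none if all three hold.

Σmᵢ = 0  ✓
l₃∈[|l₁−l₂|,l₁+l₂]=[2,4], have l₃=3  ✓
Σlᵢ = 7 ⇒ odd  ✗

parity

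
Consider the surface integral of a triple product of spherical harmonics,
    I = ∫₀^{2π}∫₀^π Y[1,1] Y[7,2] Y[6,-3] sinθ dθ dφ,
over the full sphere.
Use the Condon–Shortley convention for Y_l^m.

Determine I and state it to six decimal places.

Checks pass: Σm=0; 14 even; l₃=6∈[6,8].
(2·1+1)(2·7+1)(2·6+1) = 585
Δ: 2! 0! 12! / 15! → 1/1365
sum: t=1:−1/518400 = -1/518400
3j²(1 7 6; 0 0 0) = Δ·Π!·Σ² = 7/195  (sign -1)
sum: t=0:+1/4354560 = 1/4354560
3j²(1 7 6; 1 2 -3) = Δ·Π!·Σ² = 2/273  (sign -1)
combine: 4πI² = 585·7/195·2/273 = 2/13
take √, sign +1: I = 0.11064668

0.110647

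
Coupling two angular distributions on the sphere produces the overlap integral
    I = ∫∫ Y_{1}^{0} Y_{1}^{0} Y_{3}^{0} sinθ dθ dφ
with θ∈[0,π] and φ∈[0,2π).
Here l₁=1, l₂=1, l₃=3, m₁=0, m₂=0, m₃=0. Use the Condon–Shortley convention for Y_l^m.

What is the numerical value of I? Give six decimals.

l₃=3 ∉ [0,2] — triangle fails ⇒ I = 0

0.000000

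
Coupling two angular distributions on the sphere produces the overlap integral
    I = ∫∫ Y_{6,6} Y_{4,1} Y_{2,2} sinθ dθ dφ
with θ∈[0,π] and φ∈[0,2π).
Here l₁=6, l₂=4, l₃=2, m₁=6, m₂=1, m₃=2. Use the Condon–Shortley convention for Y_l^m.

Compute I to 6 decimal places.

6 + 1 + 2 = 9 ≠ 0: azimuthal integral kills it; I = 0

0.000000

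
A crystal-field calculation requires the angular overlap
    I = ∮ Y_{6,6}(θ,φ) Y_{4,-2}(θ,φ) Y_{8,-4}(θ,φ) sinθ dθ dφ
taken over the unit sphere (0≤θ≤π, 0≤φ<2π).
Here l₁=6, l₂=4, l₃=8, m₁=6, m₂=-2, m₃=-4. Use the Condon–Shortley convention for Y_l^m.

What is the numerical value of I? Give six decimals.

Checks pass: Σm=0; 18 even; l₃=8∈[2,10].
(2·6+1)(2·4+1)(2·8+1) = 1989
Δ: 2! 10! 6! / 19! → 1/23279256
sum: t=0:+1/1658880 t=1:−1/518400 t=2:+1/1658880 = -1/1382400
3j²(6 4 8; 0 0 0) = Δ·Π!·Σ² = 504/46189  (sign -1)
sum: t=0:+1/348364800 = 1/348364800
3j²(6 4 8; 6 -2 -4) = Δ·Π!·Σ² = 165/58786  (sign +1)
combine: 4πI² = 1989·504/46189·165/58786 = 4860/79781
take √, sign -1: I = -0.06962472

-0.069625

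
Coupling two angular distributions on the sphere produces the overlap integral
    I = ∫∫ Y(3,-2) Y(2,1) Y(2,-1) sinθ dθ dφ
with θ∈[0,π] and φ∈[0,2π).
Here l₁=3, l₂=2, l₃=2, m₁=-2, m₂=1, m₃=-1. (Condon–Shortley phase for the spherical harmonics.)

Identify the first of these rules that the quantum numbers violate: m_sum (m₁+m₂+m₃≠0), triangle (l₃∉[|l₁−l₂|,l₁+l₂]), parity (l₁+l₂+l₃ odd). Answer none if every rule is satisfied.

Σmᵢ = -2  ✗
l₃∈[|l₁−l₂|,l₁+l₂]=[1,5], have l₃=2
Σlᵢ = 7 ⇒ odd

m_sum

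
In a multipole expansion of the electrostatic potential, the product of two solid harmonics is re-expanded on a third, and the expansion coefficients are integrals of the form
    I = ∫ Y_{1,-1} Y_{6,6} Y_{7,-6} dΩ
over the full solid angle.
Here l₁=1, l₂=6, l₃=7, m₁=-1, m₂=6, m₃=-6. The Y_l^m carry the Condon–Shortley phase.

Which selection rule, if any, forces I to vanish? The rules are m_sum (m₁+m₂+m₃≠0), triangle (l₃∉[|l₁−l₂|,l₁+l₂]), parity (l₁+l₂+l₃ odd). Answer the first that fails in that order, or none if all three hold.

m₁+m₂+m₃ = -1 + 6 − 6 = -1  ✗
triangle: |1−6|=5 ≤ l₃=7 ≤ 1+6=7
parity: l₁+l₂+l₃ = 14 is even

m_sum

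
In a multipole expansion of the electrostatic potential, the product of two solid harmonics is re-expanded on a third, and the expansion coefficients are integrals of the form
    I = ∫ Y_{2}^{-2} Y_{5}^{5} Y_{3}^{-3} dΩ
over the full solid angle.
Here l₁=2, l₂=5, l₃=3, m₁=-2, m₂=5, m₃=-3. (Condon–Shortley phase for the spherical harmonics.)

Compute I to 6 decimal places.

Checks pass: Σm=0; 10 even; l₃=3∈[3,7].
(2·2+1)(2·5+1)(2·3+1) = 385
Δ: 4! 0! 6! / 11! → 1/2310
sum: t=2:+1/144 = 1/144
3j²(2 5 3; 0 0 0) = Δ·Π!·Σ² = 10/231  (sign -1)
sum: t=4:+1/17280 = 1/17280
3j²(2 5 3; -2 5 -3) = Δ·Π!·Σ² = 1/11  (sign +1)
combine: 4πI² = 385·10/231·1/11 = 50/33
take √, sign -1: I = -0.34723469

-0.347235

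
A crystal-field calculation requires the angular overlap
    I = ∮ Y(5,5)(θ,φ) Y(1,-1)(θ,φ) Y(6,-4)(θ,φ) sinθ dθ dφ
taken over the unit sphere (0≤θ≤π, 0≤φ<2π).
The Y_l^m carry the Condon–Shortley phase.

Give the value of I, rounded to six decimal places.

0.040859

Checks pass: Σm=0; 12 even; l₃=6∈[4,6].
(2·5+1)(2·1+1)(2·6+1) = 429
Δ: 0! 10! 2! / 13! → 1/858
sum: t=0:+1/14400 = 1/14400
3j²(5 1 6; 0 0 0) = Δ·Π!·Σ² = 6/143  (sign +1)
sum: t=0:+1/7257600 = 1/7257600
3j²(5 1 6; 5 -1 -4) = Δ·Π!·Σ² = 1/858  (sign +1)
combine: 4πI² = 429·6/143·1/858 = 3/143
take √, sign +1: I = 0.04085899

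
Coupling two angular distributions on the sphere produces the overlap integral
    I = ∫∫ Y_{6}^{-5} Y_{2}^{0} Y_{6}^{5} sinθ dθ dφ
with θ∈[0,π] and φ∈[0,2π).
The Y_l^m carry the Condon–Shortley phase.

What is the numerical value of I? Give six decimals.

m-sum 0 ✓  L=14 even ✓  4≤6≤8 ✓
Π(2lᵢ+1) = 13×5×13 = 845
triangle coeff Δ(6,2,6) = 1/90090
Σ_t [0,2]: t=0:+1/69120 t=1:−1/14400 t=2:+1/69120 = -7/172800
(3j)²=14/715 [(6 2 6; 0 0 0)], sign=-1
Σ_t [1,2]: t=1:−1/3628800 t=2:+1/1451520 = 1/2419200
(3j)²=11/910 [(6 2 6; -5 0 5)], sign=-1
⇒ 4πI² = 1/5
I = (+1)√(1/5/(4π)) = 0.12615663

0.126157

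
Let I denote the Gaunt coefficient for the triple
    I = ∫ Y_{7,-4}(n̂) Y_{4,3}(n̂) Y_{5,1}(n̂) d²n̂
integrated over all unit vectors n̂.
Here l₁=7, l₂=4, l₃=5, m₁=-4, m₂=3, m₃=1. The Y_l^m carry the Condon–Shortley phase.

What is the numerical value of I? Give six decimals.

m-sum 0 ✓  L=16 even ✓  3≤5≤11 ✓
Π(2lᵢ+1) = 15×9×11 = 1485
triangle coeff Δ(7,4,5) = 1/6126120
Σ_t [2,4]: t=2:+1/69120 t=3:−1/20736 t=4:+1/69120 = -1/51840
(3j)²=280/21879 [(7 4 5; 0 0 0)], sign=+1
Σ_t [5,6]: t=5:−1/345600 t=6:+1/518400 = -1/1036800
(3j)²=7/2210 [(7 4 5; -4 3 1)], sign=-1
⇒ 4πI² = 2940/48841
I = (-1)√(2940/48841/(4π)) = -0.06921121

-0.069211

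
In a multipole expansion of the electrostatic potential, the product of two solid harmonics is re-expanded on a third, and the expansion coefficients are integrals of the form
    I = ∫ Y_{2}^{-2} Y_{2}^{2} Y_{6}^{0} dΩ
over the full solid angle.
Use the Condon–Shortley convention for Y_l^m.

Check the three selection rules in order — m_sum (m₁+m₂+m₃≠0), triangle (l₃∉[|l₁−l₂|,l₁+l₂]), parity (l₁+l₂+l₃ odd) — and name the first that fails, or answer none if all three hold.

m₁+m₂+m₃ = -2 + 2 + 0 = 0  ✓
triangle: |2−2|=0 ≤ l₃=6 ≤ 2+2=4  ✗
parity: l₁+l₂+l₃ = 10 is even

triangle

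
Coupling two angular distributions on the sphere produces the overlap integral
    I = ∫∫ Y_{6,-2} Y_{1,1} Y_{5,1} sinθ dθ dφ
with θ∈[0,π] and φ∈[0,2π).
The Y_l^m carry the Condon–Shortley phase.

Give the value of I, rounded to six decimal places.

0.216205

m-sum 0 ✓  L=12 even ✓  5≤5≤7 ✓
Π(2lᵢ+1) = 13×3×11 = 429
triangle coeff Δ(6,1,5) = 1/858
Σ_t [1,1]: t=1:−1/14400 = -1/14400
(3j)²=6/143 [(6 1 5; 0 0 0)], sign=+1
Σ_t [2,2]: t=2:+1/34560 = 1/34560
(3j)²=14/429 [(6 1 5; -2 1 1)], sign=+1
⇒ 4πI² = 84/143
I = (+1)√(84/143/(4π)) = 0.21620548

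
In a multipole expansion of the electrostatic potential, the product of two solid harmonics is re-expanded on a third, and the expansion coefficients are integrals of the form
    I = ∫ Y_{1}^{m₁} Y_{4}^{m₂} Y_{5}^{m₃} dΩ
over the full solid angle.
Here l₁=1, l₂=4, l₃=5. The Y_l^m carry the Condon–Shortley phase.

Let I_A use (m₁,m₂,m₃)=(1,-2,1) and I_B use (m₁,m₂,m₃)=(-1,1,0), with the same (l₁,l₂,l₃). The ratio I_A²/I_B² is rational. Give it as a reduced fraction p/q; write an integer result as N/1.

3/5

l's match ⇒ only the (l;m) 3-j factors differ between A and B.
A: triangle coeff Δ(1,4,5) = 1/495; Σ_t [0,0]: t=0:+1/2880 = 1/2880; (3j)²=2/165 [(1 4 5; 1 -2 1)], sign=+1
B: triangle coeff Δ(1,4,5) = 1/495; Σ_t [0,0]: t=0:+1/1440 = 1/1440; (3j)²=2/99 [(1 4 5; -1 1 0)], sign=-1
I_A²/I_B² = (2/165)/(2/99) = 3/5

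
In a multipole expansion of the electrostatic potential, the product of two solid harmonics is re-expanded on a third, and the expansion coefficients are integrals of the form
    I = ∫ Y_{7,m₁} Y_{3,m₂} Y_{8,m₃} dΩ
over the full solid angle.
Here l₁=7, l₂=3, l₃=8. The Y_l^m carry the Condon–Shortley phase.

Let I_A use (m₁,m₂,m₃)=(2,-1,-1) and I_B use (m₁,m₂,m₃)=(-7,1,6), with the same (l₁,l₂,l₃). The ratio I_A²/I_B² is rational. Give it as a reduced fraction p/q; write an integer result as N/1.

l's match ⇒ only the (l;m) 3-j factors differ between A and B.
A: triangle coeff Δ(7,3,8) = 1/5290740; Σ_t [0,2]: t=0:+1/4838400 t=1:−1/5806080 t=2:+1/104509440 = 23/522547200; (3j)²=529/377910 [(7 3 8; 2 -1 -1)], sign=-1
B: triangle coeff Δ(7,3,8) = 1/5290740; Σ_t [2,2]: t=2:+1/3832012800 = 1/3832012800; (3j)²=91/9690 [(7 3 8; -7 1 6)], sign=+1
I_A²/I_B² = (529/377910)/(91/9690) = 529/3549

529/3549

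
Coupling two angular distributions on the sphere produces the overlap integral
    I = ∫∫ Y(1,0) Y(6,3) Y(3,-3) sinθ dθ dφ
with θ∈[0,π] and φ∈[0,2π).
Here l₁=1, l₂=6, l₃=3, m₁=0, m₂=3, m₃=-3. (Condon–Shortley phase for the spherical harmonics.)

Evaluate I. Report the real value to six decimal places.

0.000000

l₃=3 ∉ [5,7] — triangle fails ⇒ I = 0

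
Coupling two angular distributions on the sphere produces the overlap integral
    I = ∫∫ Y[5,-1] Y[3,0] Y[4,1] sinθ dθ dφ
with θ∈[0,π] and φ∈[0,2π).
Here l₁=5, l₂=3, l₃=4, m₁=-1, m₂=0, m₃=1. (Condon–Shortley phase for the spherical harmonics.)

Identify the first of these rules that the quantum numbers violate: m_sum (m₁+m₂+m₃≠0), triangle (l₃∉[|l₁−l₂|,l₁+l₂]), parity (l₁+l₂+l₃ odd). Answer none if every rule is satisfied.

m₁+m₂+m₃ = -1 + 0 + 1 = 0  ✓
triangle: |5−3|=2 ≤ l₃=4 ≤ 5+3=8  ✓
parity: l₁+l₂+l₃ = 12 is even  ✓

none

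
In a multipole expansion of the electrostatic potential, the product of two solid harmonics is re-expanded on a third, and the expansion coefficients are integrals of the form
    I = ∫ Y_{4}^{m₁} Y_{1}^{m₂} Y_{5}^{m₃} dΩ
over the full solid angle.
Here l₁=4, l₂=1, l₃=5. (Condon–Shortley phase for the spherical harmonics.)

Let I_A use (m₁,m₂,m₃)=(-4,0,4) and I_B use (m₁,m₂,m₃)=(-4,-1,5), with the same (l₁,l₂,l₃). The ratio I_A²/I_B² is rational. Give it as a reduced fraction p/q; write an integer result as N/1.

1/5

l's match ⇒ only the (l;m) 3-j factors differ between A and B.
A: triangle coeff Δ(4,1,5) = 1/495; Σ_t [0,0]: t=0:+1/40320 = 1/40320; (3j)²=1/55 [(4 1 5; -4 0 4)], sign=-1
B: triangle coeff Δ(4,1,5) = 1/495; Σ_t [0,0]: t=0:+1/80640 = 1/80640; (3j)²=1/11 [(4 1 5; -4 -1 5)], sign=+1
I_A²/I_B² = (1/55)/(1/11) = 1/5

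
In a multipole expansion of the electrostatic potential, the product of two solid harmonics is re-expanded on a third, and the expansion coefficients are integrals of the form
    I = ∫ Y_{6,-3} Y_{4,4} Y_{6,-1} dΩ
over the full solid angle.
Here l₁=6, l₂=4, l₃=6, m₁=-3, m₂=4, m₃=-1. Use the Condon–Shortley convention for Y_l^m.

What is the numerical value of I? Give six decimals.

m-sum 0 ✓  L=16 even ✓  2≤6≤10 ✓
Π(2lᵢ+1) = 13×9×13 = 1521
triangle coeff Δ(6,4,6) = 1/15315300
Σ_t [0,4]: t=0:+1/829440 t=1:−1/25920 t=2:+1/9216 t=3:−1/25920 t=4:+1/829440 = 7/207360
(3j)²=28/2431 [(6 4 6; 0 0 0)], sign=+1
Σ_t [4,4]: t=4:+1/414720 = 1/414720
(3j)²=49/2431 [(6 4 6; -3 4 -1)], sign=-1
⇒ 4πI² = 12348/34969
I = (-1)√(12348/34969/(4π)) = -0.16763001

-0.167630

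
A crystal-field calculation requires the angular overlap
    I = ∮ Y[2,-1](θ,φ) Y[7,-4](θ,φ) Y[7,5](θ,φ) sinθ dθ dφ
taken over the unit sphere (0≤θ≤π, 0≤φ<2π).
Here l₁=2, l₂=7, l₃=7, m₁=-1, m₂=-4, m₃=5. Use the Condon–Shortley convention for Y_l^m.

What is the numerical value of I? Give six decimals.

Checks pass: Σm=0; 16 even; l₃=7∈[5,9].
(2·2+1)(2·7+1)(2·7+1) = 1125
Δ: 2! 2! 12! / 17! → 1/185640
sum: t=0:+1/2419200 t=1:−1/518400 t=2:+1/2419200 = -1/907200
3j²(2 7 7; 0 0 0) = Δ·Π!·Σ² = 56/3315  (sign +1)
sum: t=1:−1/14515200 t=2:+1/79833600 = -1/17740800
3j²(2 7 7; -1 -4 5) = Δ·Π!·Σ² = 729/30940  (sign -1)
combine: 4πI² = 1125·56/3315·729/30940 = 21870/48841
take √, sign -1: I = -0.18876748

-0.188767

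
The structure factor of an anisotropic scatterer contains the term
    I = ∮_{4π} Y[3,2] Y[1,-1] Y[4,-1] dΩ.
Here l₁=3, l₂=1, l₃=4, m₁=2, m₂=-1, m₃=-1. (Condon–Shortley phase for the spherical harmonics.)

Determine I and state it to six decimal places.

-0.106622

Checks pass: Σm=0; 8 even; l₃=4∈[2,4].
(2·3+1)(2·1+1)(2·4+1) = 189
Δ: 0! 6! 2! / 9! → 1/252
sum: t=0:+1/36 = 1/36
3j²(3 1 4; 0 0 0) = Δ·Π!·Σ² = 4/63  (sign +1)
sum: t=0:+1/240 = 1/240
3j²(3 1 4; 2 -1 -1) = Δ·Π!·Σ² = 1/84  (sign -1)
combine: 4πI² = 189·4/63·1/84 = 1/7
take √, sign -1: I = -0.10662181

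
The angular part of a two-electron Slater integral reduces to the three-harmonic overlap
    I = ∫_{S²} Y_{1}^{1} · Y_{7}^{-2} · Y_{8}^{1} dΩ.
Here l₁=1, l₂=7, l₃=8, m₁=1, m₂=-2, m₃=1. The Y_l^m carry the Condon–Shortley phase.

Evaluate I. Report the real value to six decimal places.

Checks pass: Σm=0; 16 even; l₃=8∈[6,8].
(2·1+1)(2·7+1)(2·8+1) = 765
Δ: 0! 2! 14! / 17! → 1/2040
sum: t=0:+1/25401600 = 1/25401600
3j²(1 7 8; 0 0 0) = Δ·Π!·Σ² = 8/255  (sign +1)
sum: t=0:+1/87091200 = 1/87091200
3j²(1 7 8; 1 -2 1) = Δ·Π!·Σ² = 7/680  (sign -1)
combine: 4πI² = 765·8/255·7/680 = 21/85
take √, sign -1: I = -0.14021525

-0.140215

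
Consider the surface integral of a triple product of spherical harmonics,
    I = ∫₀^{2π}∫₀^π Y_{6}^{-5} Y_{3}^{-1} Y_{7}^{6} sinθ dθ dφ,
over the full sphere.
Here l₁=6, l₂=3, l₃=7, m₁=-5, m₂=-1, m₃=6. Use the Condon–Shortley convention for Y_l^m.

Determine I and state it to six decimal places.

m-sum 0 ✓  L=16 even ✓  3≤7≤9 ✓
Π(2lᵢ+1) = 13×7×15 = 1365
triangle coeff Δ(6,3,7) = 1/2042040
Σ_t [0,2]: t=0:+1/207360 t=1:−1/57600 t=2:+1/207360 = -1/129600
(3j)²=168/12155 [(6 3 7; 0 0 0)], sign=+1
Σ_t [1,2]: t=1:−1/21772800 t=2:+1/17418240 = 1/87091200
(3j)²=11/14280 [(6 3 7; -5 -1 6)], sign=-1
⇒ 4πI² = 21/1445
I = (-1)√(21/1445/(4π)) = -0.03400719

-0.034007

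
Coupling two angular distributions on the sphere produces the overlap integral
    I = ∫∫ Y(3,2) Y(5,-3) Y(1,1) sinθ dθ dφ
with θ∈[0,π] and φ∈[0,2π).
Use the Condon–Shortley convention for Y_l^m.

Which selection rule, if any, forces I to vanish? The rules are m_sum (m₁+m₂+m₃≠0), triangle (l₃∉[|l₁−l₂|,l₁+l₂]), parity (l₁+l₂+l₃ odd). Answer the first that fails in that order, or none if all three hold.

Σmᵢ = 0  ✓
l₃∈[|l₁−l₂|,l₁+l₂]=[2,8], have l₃=1  ✗
Σlᵢ = 9 ⇒ odd

triangle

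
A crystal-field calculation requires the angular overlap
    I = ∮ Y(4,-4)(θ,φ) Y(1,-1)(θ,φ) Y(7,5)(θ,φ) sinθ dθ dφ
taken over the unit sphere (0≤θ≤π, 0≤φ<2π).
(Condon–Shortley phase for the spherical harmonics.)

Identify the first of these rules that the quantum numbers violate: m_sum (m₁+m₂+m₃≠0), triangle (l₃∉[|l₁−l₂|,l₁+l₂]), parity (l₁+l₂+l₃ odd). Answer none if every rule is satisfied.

triangle

m₁+m₂+m₃ = -4 − 1 + 5 = 0  ✓
triangle: |4−1|=3 ≤ l₃=7 ≤ 4+1=5  ✗
parity: l₁+l₂+l₃ = 12 is even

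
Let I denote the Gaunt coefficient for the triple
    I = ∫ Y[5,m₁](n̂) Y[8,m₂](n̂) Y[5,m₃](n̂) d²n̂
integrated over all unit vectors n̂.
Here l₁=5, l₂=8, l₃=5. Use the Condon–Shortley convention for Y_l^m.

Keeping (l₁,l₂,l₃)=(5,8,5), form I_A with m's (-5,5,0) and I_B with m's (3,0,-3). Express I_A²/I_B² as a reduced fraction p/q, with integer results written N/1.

l's match ⇒ only the (l;m) 3-j factors differ between A and B.
A: triangle coeff Δ(5,8,5) = 1/37413090; Σ_t [8,8]: t=8:+1/58060800 = 1/58060800; (3j)²=5/323 [(5 8 5; -5 5 0)], sign=-1
B: triangle coeff Δ(5,8,5) = 1/37413090; Σ_t [0,2]: t=0:+1/3251404800 t=1:−1/25401600 t=2:+1/4147200 = 73/361267200; (3j)²=5329/461890 [(5 8 5; 3 0 -3)], sign=+1
I_A²/I_B² = (5/323)/(5329/461890) = 7150/5329

7150/5329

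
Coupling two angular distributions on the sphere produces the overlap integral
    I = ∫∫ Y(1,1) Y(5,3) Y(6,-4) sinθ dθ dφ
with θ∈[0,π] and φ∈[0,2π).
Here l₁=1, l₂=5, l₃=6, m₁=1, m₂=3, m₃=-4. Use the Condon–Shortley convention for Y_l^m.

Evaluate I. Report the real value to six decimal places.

Rules hold: Σm=0, L=12 even, 4≤6≤6.
N = 3·11·13 = 429
Δ = 0!·2!·10!/13! = 1/858
Racah Σ t=0..0: t=0:+1/14400 = 1/14400
⇒ 3j(1 5 6; 0 0 0)² = 6/143, sgn +1
Racah Σ t=0..0: t=0:+1/161280 = 1/161280
⇒ 3j(1 5 6; 1 3 -4)² = 15/286, sgn +1
4πI² = N·(3j₀)²·(3jₘ)² = 135/143
I = +1·√(0.944056/4π) = 0.27409047

0.274090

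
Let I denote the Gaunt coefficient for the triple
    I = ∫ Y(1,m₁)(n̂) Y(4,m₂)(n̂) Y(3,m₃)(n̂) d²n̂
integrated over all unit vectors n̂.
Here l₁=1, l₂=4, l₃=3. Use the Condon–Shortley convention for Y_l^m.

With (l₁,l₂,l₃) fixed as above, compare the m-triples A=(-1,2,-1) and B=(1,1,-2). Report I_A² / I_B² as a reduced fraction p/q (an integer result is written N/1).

5/1

l's match ⇒ only the (l;m) 3-j factors differ between A and B.
A: triangle coeff Δ(1,4,3) = 1/252; Σ_t [2,2]: t=2:+1/96 = 1/96; (3j)²=5/84 [(1 4 3; -1 2 -1)], sign=+1
B: triangle coeff Δ(1,4,3) = 1/252; Σ_t [0,0]: t=0:+1/240 = 1/240; (3j)²=1/84 [(1 4 3; 1 1 -2)], sign=-1
I_A²/I_B² = (5/84)/(1/84) = 5/1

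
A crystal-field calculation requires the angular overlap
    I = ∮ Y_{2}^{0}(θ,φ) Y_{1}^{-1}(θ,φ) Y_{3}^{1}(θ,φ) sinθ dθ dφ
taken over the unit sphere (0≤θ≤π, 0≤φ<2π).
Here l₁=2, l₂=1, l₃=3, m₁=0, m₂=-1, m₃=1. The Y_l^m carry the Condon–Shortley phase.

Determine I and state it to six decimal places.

-0.202301

Rules hold: Σm=0, L=6 even, 1≤3≤3.
N = 5·3·7 = 105
Δ = 0!·4!·2!/7! = 1/105
Racah Σ t=0..0: t=0:+1/4 = 1/4
⇒ 3j(2 1 3; 0 0 0)² = 3/35, sgn -1
Racah Σ t=0..0: t=0:+1/8 = 1/8
⇒ 3j(2 1 3; 0 -1 1)² = 2/35, sgn +1
4πI² = N·(3j₀)²·(3jₘ)² = 18/35
I = -1·√(0.514286/4π) = -0.20230066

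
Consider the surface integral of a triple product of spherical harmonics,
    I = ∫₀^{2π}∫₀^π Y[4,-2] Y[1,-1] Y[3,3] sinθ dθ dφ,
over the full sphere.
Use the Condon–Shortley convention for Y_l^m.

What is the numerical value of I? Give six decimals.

Checks pass: Σm=0; 8 even; l₃=3∈[3,5].
(2·4+1)(2·1+1)(2·3+1) = 189
Δ: 2! 6! 0! / 9! → 1/252
sum: t=1:−1/36 = -1/36
3j²(4 1 3; 0 0 0) = Δ·Π!·Σ² = 4/63  (sign +1)
sum: t=0:+1/1440 = 1/1440
3j²(4 1 3; -2 -1 3) = Δ·Π!·Σ² = 1/252  (sign +1)
combine: 4πI² = 189·4/63·1/252 = 1/21
take √, sign +1: I = 0.06155813

0.061558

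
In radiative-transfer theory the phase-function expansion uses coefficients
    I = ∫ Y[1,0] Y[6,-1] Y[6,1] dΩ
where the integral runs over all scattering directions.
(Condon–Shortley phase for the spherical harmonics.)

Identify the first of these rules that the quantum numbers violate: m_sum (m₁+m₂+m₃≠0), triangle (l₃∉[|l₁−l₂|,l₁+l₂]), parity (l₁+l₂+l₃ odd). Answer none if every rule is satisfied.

parity

m₁+m₂+m₃ = 0 − 1 + 1 = 0  ✓
triangle: |1−6|=5 ≤ l₃=6 ≤ 1+6=7  ✓
parity: l₁+l₂+l₃ = 13 is odd  ✗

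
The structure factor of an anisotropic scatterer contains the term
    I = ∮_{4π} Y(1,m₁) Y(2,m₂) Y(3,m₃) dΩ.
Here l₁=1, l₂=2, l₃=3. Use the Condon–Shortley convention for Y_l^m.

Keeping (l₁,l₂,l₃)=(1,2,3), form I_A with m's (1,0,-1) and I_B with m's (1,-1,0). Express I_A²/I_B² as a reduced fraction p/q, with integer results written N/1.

2/1

Same 1,2,3: normalisation and zero-m 3j drop out of the ratio.
A: Δ: 0! 2! 4! / 7! → 1/105; sum: t=0:+1/8 = 1/8; 3j²(1 2 3; 1 0 -1) = Δ·Π!·Σ² = 2/35  (sign +1)
B: Δ: 0! 2! 4! / 7! → 1/105; sum: t=0:+1/12 = 1/12; 3j²(1 2 3; 1 -1 0) = Δ·Π!·Σ² = 1/35  (sign -1)
I_A²/I_B² = (2/35)/(1/35) = 2/1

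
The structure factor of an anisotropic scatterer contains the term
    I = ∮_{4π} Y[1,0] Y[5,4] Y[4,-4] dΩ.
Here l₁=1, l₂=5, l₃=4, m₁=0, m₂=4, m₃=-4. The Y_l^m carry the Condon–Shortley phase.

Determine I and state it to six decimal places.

0.147319

Checks pass: Σm=0; 10 even; l₃=4∈[4,6].
(2·1+1)(2·5+1)(2·4+1) = 297
Δ: 2! 0! 8! / 11! → 1/495
sum: t=1:−1/576 = -1/576
3j²(1 5 4; 0 0 0) = Δ·Π!·Σ² = 5/99  (sign -1)
sum: t=1:−1/40320 = -1/40320
3j²(1 5 4; 0 4 -4) = Δ·Π!·Σ² = 1/55  (sign -1)
combine: 4πI² = 297·5/99·1/55 = 3/11
take √, sign +1: I = 0.14731920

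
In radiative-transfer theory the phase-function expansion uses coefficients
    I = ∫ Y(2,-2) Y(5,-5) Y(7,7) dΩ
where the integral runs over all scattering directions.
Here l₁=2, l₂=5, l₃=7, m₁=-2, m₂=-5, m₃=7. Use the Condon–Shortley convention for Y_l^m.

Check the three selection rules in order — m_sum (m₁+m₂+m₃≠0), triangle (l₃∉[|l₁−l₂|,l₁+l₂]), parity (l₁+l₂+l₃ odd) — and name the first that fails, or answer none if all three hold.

none

m₁+m₂+m₃ = -2 − 5 + 7 = 0  ✓
triangle: |2−5|=3 ≤ l₃=7 ≤ 2+5=7  ✓
parity: l₁+l₂+l₃ = 14 is even  ✓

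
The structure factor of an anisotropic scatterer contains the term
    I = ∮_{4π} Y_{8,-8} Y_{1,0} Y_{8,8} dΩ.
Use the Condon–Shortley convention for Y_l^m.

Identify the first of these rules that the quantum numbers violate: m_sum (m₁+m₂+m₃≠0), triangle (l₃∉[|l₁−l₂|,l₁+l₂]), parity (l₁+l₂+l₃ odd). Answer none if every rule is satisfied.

m₁+m₂+m₃ = -8 + 0 + 8 = 0  ✓
triangle: |8−1|=7 ≤ l₃=8 ≤ 8+1=9  ✓
parity: l₁+l₂+l₃ = 17 is odd  ✗

parity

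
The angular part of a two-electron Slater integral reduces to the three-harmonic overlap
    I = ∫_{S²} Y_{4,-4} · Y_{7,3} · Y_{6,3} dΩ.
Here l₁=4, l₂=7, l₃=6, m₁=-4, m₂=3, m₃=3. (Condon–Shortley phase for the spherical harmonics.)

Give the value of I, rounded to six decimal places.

0.000000

m-sum = -4 + 3 + 3 = 2 ≠ 0 ⇒ I = 0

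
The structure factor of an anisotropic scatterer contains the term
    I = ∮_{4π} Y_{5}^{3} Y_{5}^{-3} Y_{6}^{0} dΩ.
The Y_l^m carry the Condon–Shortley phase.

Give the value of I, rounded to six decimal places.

m-sum 0 ✓  L=16 even ✓  0≤6≤10 ✓
Π(2lᵢ+1) = 11×11×13 = 1573
triangle coeff Δ(5,5,6) = 1/28588560
Σ_t [0,4]: t=0:+1/345600 t=1:−1/13824 t=2:+1/5184 t=3:−1/13824 t=4:+1/345600 = 7/129600
(3j)²=80/7293 [(5 5 6; 0 0 0)], sign=+1
Σ_t [0,2]: t=0:+1/55296 t=1:−1/86400 t=2:+1/2073600 = 29/4147200
(3j)²=841/145860 [(5 5 6; 3 -3 0)], sign=+1
⇒ 4πI² = 3364/33813
I = (+1)√(3364/33813/(4π)) = 0.08897771

0.088978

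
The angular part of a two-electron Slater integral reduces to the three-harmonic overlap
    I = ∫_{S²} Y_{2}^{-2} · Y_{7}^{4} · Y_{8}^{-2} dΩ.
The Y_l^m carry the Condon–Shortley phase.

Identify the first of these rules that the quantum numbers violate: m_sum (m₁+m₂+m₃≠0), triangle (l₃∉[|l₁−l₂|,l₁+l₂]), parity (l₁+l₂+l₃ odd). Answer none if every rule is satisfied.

azimuthal sum: -2 + 4 − 2 = 0  ✓
5 ≤ 8 ≤ 9 (triangle on l)  ✓
L = 2 + 7 + 8 = 17 (odd)  ✗

parity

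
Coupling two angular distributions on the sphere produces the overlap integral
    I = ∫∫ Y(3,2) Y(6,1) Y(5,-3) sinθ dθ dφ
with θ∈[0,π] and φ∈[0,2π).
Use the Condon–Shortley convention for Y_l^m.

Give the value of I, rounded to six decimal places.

0.166435

m-sum 0 ✓  L=14 even ✓  3≤5≤9 ✓
Π(2lᵢ+1) = 7×13×11 = 1001
triangle coeff Δ(3,6,5) = 1/675675
Σ_t [1,3]: t=1:−1/8640 t=2:+1/2304 t=3:−1/8640 = 7/34560
(3j)²=7/429 [(3 6 5; 0 0 0)], sign=-1
Σ_t [0,1]: t=0:+1/120960 t=1:−1/17280 = -1/20160
(3j)²=64/3003 [(3 6 5; 2 1 -3)], sign=-1
⇒ 4πI² = 448/1287
I = (+1)√(448/1287/(4π)) = 0.16643505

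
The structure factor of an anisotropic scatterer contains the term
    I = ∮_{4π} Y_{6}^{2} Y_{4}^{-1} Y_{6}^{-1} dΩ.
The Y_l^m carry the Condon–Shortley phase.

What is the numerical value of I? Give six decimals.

0.113069

m-sum 0 ✓  L=16 even ✓  2≤6≤10 ✓
Π(2lᵢ+1) = 13×9×13 = 1521
triangle coeff Δ(6,4,6) = 1/15315300
Σ_t [0,4]: t=0:+1/829440 t=1:−1/25920 t=2:+1/9216 t=3:−1/25920 t=4:+1/829440 = 7/207360
(3j)²=28/2431 [(6 4 6; 0 0 0)], sign=+1
Σ_t [0,3]: t=0:+1/82944 t=1:−1/17280 t=2:+1/34560 t=3:−1/725760 = -53/2903040
(3j)²=2809/306306 [(6 4 6; 2 -1 -1)], sign=+1
⇒ 4πI² = 5618/34969
I = (+1)√(5618/34969/(4π)) = 0.11306920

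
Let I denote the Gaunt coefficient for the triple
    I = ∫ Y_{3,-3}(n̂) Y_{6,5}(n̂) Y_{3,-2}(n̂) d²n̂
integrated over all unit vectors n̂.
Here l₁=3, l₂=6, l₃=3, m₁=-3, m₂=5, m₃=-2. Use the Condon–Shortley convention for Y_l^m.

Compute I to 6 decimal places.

-0.254801

m-sum 0 ✓  L=12 even ✓  3≤3≤9 ✓
Π(2lᵢ+1) = 7×13×7 = 637
triangle coeff Δ(3,6,3) = 1/12012
Σ_t [3,3]: t=3:−1/1296 = -1/1296
(3j)²=100/3003 [(3 6 3; 0 0 0)], sign=+1
Σ_t [6,6]: t=6:+1/86400 = 1/86400
(3j)²=1/26 [(3 6 3; -3 5 -2)], sign=-1
⇒ 4πI² = 350/429
I = (-1)√(350/429/(4π)) = -0.25480060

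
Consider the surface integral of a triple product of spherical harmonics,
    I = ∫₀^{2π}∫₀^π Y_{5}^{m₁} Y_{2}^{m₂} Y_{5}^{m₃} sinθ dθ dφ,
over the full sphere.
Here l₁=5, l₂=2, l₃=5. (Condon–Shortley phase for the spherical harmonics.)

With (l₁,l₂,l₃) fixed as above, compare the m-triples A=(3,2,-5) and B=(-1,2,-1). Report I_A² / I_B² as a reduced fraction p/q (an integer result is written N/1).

l's match ⇒ only the (l;m) 3-j factors differ between A and B.
A: triangle coeff Δ(5,2,5) = 1/38610; Σ_t [2,2]: t=2:+1/161280 = 1/161280; (3j)²=1/143 [(5 2 5; 3 2 -5)], sign=+1
B: triangle coeff Δ(5,2,5) = 1/38610; Σ_t [2,2]: t=2:+1/2304 = 1/2304; (3j)²=5/143 [(5 2 5; -1 2 -1)], sign=+1
I_A²/I_B² = (1/143)/(5/143) = 1/5

1/5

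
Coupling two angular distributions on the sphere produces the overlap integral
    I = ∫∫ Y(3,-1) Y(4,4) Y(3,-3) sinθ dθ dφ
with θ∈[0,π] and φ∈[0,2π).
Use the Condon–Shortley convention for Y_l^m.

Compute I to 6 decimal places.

-0.166198

Rules hold: Σm=0, L=10 even, 1≤3≤7.
N = 7·9·7 = 441
Δ = 4!·2!·4!/11! = 1/34650
Racah Σ t=1..3: t=1:−1/72 t=2:+1/16 t=3:−1/72 = 5/144
⇒ 3j(3 4 3; 0 0 0)² = 2/77, sgn -1
Racah Σ t=4..4: t=4:+1/1152 = 1/1152
⇒ 3j(3 4 3; -1 4 -3)² = 1/33, sgn +1
4πI² = N·(3j₀)²·(3jₘ)² = 42/121
I = -1·√(0.347107/4π) = -0.16619847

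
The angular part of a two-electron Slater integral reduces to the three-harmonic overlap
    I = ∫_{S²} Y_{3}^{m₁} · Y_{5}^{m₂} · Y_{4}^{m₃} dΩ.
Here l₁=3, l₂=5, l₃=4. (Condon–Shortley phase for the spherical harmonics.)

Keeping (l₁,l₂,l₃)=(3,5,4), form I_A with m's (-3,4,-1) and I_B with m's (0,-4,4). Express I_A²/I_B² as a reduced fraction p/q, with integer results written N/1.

45/56

l's match ⇒ only the (l;m) 3-j factors differ between A and B.
A: triangle coeff Δ(3,5,4) = 1/180180; Σ_t [4,4]: t=4:+1/5760 = 1/5760; (3j)²=9/286 [(3 5 4; -3 4 -1)], sign=-1
B: triangle coeff Δ(3,5,4) = 1/180180; Σ_t [1,1]: t=1:−1/8640 = -1/8640; (3j)²=28/715 [(3 5 4; 0 -4 4)], sign=-1
I_A²/I_B² = (9/286)/(28/715) = 45/56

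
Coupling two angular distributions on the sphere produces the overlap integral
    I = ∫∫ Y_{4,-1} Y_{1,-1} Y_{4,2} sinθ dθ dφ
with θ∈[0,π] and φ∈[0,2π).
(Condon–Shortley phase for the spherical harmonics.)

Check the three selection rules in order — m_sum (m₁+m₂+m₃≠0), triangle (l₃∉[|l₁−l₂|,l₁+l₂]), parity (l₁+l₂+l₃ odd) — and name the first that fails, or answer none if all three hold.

parity

azimuthal sum: -1 − 1 + 2 = 0  ✓
3 ≤ 4 ≤ 5 (triangle on l)  ✓
L = 4 + 1 + 4 = 9 (odd)  ✗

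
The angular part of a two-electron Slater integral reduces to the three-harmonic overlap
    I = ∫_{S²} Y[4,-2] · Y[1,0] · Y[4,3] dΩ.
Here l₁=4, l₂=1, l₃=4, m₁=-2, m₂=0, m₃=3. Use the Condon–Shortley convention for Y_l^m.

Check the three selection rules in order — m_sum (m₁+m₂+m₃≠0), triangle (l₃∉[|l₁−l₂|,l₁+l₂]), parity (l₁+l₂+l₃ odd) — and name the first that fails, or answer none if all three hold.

m₁+m₂+m₃ = -2 + 0 + 3 = 1  ✗
triangle: |4−1|=3 ≤ l₃=4 ≤ 4+1=5
parity: l₁+l₂+l₃ = 9 is odd

m_sum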